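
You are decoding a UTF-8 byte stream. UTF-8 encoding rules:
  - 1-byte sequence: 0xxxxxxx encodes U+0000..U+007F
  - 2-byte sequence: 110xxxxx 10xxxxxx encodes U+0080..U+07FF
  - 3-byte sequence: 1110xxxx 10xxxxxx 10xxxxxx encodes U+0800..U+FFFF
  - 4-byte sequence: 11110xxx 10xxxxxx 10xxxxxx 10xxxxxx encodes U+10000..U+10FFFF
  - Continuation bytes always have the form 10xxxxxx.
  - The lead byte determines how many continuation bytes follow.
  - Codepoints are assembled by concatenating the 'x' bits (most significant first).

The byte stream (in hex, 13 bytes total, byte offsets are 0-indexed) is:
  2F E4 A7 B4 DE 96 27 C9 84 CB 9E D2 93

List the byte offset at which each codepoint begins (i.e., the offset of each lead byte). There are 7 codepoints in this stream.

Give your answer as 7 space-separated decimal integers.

Byte[0]=2F: 1-byte ASCII. cp=U+002F
Byte[1]=E4: 3-byte lead, need 2 cont bytes. acc=0x4
Byte[2]=A7: continuation. acc=(acc<<6)|0x27=0x127
Byte[3]=B4: continuation. acc=(acc<<6)|0x34=0x49F4
Completed: cp=U+49F4 (starts at byte 1)
Byte[4]=DE: 2-byte lead, need 1 cont bytes. acc=0x1E
Byte[5]=96: continuation. acc=(acc<<6)|0x16=0x796
Completed: cp=U+0796 (starts at byte 4)
Byte[6]=27: 1-byte ASCII. cp=U+0027
Byte[7]=C9: 2-byte lead, need 1 cont bytes. acc=0x9
Byte[8]=84: continuation. acc=(acc<<6)|0x04=0x244
Completed: cp=U+0244 (starts at byte 7)
Byte[9]=CB: 2-byte lead, need 1 cont bytes. acc=0xB
Byte[10]=9E: continuation. acc=(acc<<6)|0x1E=0x2DE
Completed: cp=U+02DE (starts at byte 9)
Byte[11]=D2: 2-byte lead, need 1 cont bytes. acc=0x12
Byte[12]=93: continuation. acc=(acc<<6)|0x13=0x493
Completed: cp=U+0493 (starts at byte 11)

Answer: 0 1 4 6 7 9 11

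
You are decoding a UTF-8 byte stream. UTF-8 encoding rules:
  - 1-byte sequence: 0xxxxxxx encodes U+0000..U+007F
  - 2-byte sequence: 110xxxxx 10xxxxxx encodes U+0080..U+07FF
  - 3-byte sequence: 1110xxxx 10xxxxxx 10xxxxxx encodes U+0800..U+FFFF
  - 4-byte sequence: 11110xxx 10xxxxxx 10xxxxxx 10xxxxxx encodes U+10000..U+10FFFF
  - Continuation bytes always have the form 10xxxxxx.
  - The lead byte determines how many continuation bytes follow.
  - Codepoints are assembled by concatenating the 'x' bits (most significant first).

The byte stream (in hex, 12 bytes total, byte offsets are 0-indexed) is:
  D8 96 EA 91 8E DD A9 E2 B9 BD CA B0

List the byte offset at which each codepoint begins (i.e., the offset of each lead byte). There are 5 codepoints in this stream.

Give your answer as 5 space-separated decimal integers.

Byte[0]=D8: 2-byte lead, need 1 cont bytes. acc=0x18
Byte[1]=96: continuation. acc=(acc<<6)|0x16=0x616
Completed: cp=U+0616 (starts at byte 0)
Byte[2]=EA: 3-byte lead, need 2 cont bytes. acc=0xA
Byte[3]=91: continuation. acc=(acc<<6)|0x11=0x291
Byte[4]=8E: continuation. acc=(acc<<6)|0x0E=0xA44E
Completed: cp=U+A44E (starts at byte 2)
Byte[5]=DD: 2-byte lead, need 1 cont bytes. acc=0x1D
Byte[6]=A9: continuation. acc=(acc<<6)|0x29=0x769
Completed: cp=U+0769 (starts at byte 5)
Byte[7]=E2: 3-byte lead, need 2 cont bytes. acc=0x2
Byte[8]=B9: continuation. acc=(acc<<6)|0x39=0xB9
Byte[9]=BD: continuation. acc=(acc<<6)|0x3D=0x2E7D
Completed: cp=U+2E7D (starts at byte 7)
Byte[10]=CA: 2-byte lead, need 1 cont bytes. acc=0xA
Byte[11]=B0: continuation. acc=(acc<<6)|0x30=0x2B0
Completed: cp=U+02B0 (starts at byte 10)

Answer: 0 2 5 7 10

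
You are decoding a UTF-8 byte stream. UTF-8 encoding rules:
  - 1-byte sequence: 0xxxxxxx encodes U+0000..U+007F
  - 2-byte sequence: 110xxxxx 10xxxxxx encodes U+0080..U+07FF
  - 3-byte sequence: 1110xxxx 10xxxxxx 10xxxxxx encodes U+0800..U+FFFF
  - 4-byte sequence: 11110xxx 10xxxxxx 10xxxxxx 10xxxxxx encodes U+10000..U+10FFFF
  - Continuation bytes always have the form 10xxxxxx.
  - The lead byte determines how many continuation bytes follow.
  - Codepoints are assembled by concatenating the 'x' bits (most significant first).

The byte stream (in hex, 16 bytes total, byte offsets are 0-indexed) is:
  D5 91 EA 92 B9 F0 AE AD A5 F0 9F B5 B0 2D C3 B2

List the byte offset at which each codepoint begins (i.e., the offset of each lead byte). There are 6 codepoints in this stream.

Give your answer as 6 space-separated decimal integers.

Byte[0]=D5: 2-byte lead, need 1 cont bytes. acc=0x15
Byte[1]=91: continuation. acc=(acc<<6)|0x11=0x551
Completed: cp=U+0551 (starts at byte 0)
Byte[2]=EA: 3-byte lead, need 2 cont bytes. acc=0xA
Byte[3]=92: continuation. acc=(acc<<6)|0x12=0x292
Byte[4]=B9: continuation. acc=(acc<<6)|0x39=0xA4B9
Completed: cp=U+A4B9 (starts at byte 2)
Byte[5]=F0: 4-byte lead, need 3 cont bytes. acc=0x0
Byte[6]=AE: continuation. acc=(acc<<6)|0x2E=0x2E
Byte[7]=AD: continuation. acc=(acc<<6)|0x2D=0xBAD
Byte[8]=A5: continuation. acc=(acc<<6)|0x25=0x2EB65
Completed: cp=U+2EB65 (starts at byte 5)
Byte[9]=F0: 4-byte lead, need 3 cont bytes. acc=0x0
Byte[10]=9F: continuation. acc=(acc<<6)|0x1F=0x1F
Byte[11]=B5: continuation. acc=(acc<<6)|0x35=0x7F5
Byte[12]=B0: continuation. acc=(acc<<6)|0x30=0x1FD70
Completed: cp=U+1FD70 (starts at byte 9)
Byte[13]=2D: 1-byte ASCII. cp=U+002D
Byte[14]=C3: 2-byte lead, need 1 cont bytes. acc=0x3
Byte[15]=B2: continuation. acc=(acc<<6)|0x32=0xF2
Completed: cp=U+00F2 (starts at byte 14)

Answer: 0 2 5 9 13 14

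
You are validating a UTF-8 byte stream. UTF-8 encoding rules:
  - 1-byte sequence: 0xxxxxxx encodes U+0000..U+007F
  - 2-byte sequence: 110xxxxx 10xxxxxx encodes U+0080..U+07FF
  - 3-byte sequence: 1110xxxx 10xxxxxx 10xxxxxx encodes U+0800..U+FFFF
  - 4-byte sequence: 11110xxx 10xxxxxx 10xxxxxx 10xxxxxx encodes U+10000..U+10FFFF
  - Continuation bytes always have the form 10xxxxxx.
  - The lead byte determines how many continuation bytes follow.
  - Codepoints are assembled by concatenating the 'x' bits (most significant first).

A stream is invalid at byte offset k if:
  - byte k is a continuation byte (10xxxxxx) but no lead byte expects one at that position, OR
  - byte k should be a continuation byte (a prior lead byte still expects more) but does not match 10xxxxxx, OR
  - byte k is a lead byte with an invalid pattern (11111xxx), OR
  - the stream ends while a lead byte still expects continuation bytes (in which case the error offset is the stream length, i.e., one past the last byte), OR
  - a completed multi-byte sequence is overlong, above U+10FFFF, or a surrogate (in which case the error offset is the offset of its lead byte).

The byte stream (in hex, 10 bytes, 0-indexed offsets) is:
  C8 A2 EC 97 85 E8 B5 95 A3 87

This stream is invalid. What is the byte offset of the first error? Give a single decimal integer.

Answer: 8

Derivation:
Byte[0]=C8: 2-byte lead, need 1 cont bytes. acc=0x8
Byte[1]=A2: continuation. acc=(acc<<6)|0x22=0x222
Completed: cp=U+0222 (starts at byte 0)
Byte[2]=EC: 3-byte lead, need 2 cont bytes. acc=0xC
Byte[3]=97: continuation. acc=(acc<<6)|0x17=0x317
Byte[4]=85: continuation. acc=(acc<<6)|0x05=0xC5C5
Completed: cp=U+C5C5 (starts at byte 2)
Byte[5]=E8: 3-byte lead, need 2 cont bytes. acc=0x8
Byte[6]=B5: continuation. acc=(acc<<6)|0x35=0x235
Byte[7]=95: continuation. acc=(acc<<6)|0x15=0x8D55
Completed: cp=U+8D55 (starts at byte 5)
Byte[8]=A3: INVALID lead byte (not 0xxx/110x/1110/11110)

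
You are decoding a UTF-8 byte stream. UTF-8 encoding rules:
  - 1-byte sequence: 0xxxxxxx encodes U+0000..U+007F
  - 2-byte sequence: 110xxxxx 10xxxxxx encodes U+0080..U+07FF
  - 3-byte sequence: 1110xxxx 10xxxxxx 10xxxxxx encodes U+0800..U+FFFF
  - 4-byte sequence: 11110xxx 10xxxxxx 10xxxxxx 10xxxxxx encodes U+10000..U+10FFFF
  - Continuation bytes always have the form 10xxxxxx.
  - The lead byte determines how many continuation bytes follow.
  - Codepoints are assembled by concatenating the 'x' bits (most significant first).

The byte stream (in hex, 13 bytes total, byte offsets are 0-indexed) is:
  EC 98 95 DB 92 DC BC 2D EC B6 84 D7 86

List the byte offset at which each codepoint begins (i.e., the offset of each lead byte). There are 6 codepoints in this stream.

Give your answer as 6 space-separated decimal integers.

Answer: 0 3 5 7 8 11

Derivation:
Byte[0]=EC: 3-byte lead, need 2 cont bytes. acc=0xC
Byte[1]=98: continuation. acc=(acc<<6)|0x18=0x318
Byte[2]=95: continuation. acc=(acc<<6)|0x15=0xC615
Completed: cp=U+C615 (starts at byte 0)
Byte[3]=DB: 2-byte lead, need 1 cont bytes. acc=0x1B
Byte[4]=92: continuation. acc=(acc<<6)|0x12=0x6D2
Completed: cp=U+06D2 (starts at byte 3)
Byte[5]=DC: 2-byte lead, need 1 cont bytes. acc=0x1C
Byte[6]=BC: continuation. acc=(acc<<6)|0x3C=0x73C
Completed: cp=U+073C (starts at byte 5)
Byte[7]=2D: 1-byte ASCII. cp=U+002D
Byte[8]=EC: 3-byte lead, need 2 cont bytes. acc=0xC
Byte[9]=B6: continuation. acc=(acc<<6)|0x36=0x336
Byte[10]=84: continuation. acc=(acc<<6)|0x04=0xCD84
Completed: cp=U+CD84 (starts at byte 8)
Byte[11]=D7: 2-byte lead, need 1 cont bytes. acc=0x17
Byte[12]=86: continuation. acc=(acc<<6)|0x06=0x5C6
Completed: cp=U+05C6 (starts at byte 11)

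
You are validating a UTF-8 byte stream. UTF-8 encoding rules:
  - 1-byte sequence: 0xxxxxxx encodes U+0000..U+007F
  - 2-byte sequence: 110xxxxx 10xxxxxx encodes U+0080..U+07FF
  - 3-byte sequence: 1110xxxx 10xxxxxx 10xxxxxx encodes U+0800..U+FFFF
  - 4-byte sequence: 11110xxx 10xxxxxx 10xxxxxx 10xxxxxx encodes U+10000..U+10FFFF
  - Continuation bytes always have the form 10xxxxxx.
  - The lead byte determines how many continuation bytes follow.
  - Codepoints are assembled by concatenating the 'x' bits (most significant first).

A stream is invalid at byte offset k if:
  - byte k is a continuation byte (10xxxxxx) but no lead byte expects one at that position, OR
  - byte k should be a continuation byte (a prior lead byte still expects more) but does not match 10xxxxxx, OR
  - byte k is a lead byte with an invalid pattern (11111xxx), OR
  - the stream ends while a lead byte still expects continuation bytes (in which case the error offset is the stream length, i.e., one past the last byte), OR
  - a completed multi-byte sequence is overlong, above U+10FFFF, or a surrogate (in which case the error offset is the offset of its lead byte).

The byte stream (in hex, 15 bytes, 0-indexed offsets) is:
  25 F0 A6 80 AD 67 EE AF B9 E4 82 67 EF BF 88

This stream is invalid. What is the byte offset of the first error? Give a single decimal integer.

Answer: 11

Derivation:
Byte[0]=25: 1-byte ASCII. cp=U+0025
Byte[1]=F0: 4-byte lead, need 3 cont bytes. acc=0x0
Byte[2]=A6: continuation. acc=(acc<<6)|0x26=0x26
Byte[3]=80: continuation. acc=(acc<<6)|0x00=0x980
Byte[4]=AD: continuation. acc=(acc<<6)|0x2D=0x2602D
Completed: cp=U+2602D (starts at byte 1)
Byte[5]=67: 1-byte ASCII. cp=U+0067
Byte[6]=EE: 3-byte lead, need 2 cont bytes. acc=0xE
Byte[7]=AF: continuation. acc=(acc<<6)|0x2F=0x3AF
Byte[8]=B9: continuation. acc=(acc<<6)|0x39=0xEBF9
Completed: cp=U+EBF9 (starts at byte 6)
Byte[9]=E4: 3-byte lead, need 2 cont bytes. acc=0x4
Byte[10]=82: continuation. acc=(acc<<6)|0x02=0x102
Byte[11]=67: expected 10xxxxxx continuation. INVALID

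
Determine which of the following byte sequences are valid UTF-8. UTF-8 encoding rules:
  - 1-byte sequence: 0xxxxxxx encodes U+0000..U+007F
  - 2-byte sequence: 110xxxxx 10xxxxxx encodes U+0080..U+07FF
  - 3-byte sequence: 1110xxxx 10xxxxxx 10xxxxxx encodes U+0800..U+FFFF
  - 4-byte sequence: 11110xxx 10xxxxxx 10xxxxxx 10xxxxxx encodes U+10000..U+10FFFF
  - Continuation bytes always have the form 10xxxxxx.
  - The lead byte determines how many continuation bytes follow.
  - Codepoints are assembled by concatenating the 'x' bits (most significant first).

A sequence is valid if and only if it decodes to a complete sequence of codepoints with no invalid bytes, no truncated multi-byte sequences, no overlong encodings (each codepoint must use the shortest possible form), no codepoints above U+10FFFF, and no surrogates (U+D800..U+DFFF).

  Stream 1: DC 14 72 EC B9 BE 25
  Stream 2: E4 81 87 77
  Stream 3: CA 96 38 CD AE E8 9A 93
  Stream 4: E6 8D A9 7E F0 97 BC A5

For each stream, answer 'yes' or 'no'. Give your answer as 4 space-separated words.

Answer: no yes yes yes

Derivation:
Stream 1: error at byte offset 1. INVALID
Stream 2: decodes cleanly. VALID
Stream 3: decodes cleanly. VALID
Stream 4: decodes cleanly. VALID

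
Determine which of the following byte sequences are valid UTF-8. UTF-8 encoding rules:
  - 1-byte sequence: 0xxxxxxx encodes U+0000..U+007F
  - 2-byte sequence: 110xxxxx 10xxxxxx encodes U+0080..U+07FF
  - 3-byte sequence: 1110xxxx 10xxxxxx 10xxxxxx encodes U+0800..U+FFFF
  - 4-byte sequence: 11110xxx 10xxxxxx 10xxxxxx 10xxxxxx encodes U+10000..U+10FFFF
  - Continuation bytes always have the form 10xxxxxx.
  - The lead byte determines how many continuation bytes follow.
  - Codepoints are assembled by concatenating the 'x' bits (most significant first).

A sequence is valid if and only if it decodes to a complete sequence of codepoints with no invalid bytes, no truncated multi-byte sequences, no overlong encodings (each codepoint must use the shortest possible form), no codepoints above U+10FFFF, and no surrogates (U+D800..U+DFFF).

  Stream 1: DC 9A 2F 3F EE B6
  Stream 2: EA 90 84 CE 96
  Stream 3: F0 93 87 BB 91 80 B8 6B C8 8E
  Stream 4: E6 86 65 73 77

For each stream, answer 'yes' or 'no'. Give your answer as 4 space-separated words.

Stream 1: error at byte offset 6. INVALID
Stream 2: decodes cleanly. VALID
Stream 3: error at byte offset 4. INVALID
Stream 4: error at byte offset 2. INVALID

Answer: no yes no no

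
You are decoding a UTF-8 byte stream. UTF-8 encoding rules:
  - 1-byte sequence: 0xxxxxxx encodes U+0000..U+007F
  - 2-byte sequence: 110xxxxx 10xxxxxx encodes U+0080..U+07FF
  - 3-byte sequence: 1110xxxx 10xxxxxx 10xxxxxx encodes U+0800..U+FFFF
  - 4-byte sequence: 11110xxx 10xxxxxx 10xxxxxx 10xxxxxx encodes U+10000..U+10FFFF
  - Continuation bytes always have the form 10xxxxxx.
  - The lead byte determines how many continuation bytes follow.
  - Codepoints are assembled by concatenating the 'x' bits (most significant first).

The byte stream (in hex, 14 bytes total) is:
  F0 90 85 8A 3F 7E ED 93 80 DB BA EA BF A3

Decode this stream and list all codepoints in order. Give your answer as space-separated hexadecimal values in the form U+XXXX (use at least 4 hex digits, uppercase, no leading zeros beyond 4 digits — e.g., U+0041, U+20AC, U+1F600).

Answer: U+1014A U+003F U+007E U+D4C0 U+06FA U+AFE3

Derivation:
Byte[0]=F0: 4-byte lead, need 3 cont bytes. acc=0x0
Byte[1]=90: continuation. acc=(acc<<6)|0x10=0x10
Byte[2]=85: continuation. acc=(acc<<6)|0x05=0x405
Byte[3]=8A: continuation. acc=(acc<<6)|0x0A=0x1014A
Completed: cp=U+1014A (starts at byte 0)
Byte[4]=3F: 1-byte ASCII. cp=U+003F
Byte[5]=7E: 1-byte ASCII. cp=U+007E
Byte[6]=ED: 3-byte lead, need 2 cont bytes. acc=0xD
Byte[7]=93: continuation. acc=(acc<<6)|0x13=0x353
Byte[8]=80: continuation. acc=(acc<<6)|0x00=0xD4C0
Completed: cp=U+D4C0 (starts at byte 6)
Byte[9]=DB: 2-byte lead, need 1 cont bytes. acc=0x1B
Byte[10]=BA: continuation. acc=(acc<<6)|0x3A=0x6FA
Completed: cp=U+06FA (starts at byte 9)
Byte[11]=EA: 3-byte lead, need 2 cont bytes. acc=0xA
Byte[12]=BF: continuation. acc=(acc<<6)|0x3F=0x2BF
Byte[13]=A3: continuation. acc=(acc<<6)|0x23=0xAFE3
Completed: cp=U+AFE3 (starts at byte 11)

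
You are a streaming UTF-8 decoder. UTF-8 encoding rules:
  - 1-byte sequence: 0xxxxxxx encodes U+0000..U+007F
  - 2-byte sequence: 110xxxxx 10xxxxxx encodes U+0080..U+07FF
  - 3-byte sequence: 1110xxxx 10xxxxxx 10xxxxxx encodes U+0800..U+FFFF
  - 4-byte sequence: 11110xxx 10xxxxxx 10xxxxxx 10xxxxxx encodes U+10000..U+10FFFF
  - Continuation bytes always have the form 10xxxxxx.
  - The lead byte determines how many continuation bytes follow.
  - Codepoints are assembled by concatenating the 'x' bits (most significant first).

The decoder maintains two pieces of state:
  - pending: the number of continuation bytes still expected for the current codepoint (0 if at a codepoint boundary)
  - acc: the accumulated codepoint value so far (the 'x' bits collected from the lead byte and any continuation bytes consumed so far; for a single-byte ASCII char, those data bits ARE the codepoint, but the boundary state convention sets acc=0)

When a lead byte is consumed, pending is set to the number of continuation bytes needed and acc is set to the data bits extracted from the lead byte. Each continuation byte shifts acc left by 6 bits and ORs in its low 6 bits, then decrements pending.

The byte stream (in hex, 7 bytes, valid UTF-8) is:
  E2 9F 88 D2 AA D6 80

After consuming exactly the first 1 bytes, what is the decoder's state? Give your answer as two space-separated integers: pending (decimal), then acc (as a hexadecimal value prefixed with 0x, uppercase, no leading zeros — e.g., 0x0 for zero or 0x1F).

Answer: 2 0x2

Derivation:
Byte[0]=E2: 3-byte lead. pending=2, acc=0x2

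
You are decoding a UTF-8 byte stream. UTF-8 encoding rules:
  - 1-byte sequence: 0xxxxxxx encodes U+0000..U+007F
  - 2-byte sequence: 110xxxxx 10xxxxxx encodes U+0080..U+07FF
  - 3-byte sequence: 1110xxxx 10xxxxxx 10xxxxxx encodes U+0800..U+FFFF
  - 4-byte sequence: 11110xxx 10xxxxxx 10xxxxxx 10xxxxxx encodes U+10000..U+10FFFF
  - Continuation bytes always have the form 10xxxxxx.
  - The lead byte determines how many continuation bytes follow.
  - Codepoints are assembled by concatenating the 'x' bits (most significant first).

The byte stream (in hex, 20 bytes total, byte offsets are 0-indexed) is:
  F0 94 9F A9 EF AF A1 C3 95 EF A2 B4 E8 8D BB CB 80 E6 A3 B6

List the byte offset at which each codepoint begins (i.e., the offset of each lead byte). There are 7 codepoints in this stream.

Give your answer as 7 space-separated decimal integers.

Byte[0]=F0: 4-byte lead, need 3 cont bytes. acc=0x0
Byte[1]=94: continuation. acc=(acc<<6)|0x14=0x14
Byte[2]=9F: continuation. acc=(acc<<6)|0x1F=0x51F
Byte[3]=A9: continuation. acc=(acc<<6)|0x29=0x147E9
Completed: cp=U+147E9 (starts at byte 0)
Byte[4]=EF: 3-byte lead, need 2 cont bytes. acc=0xF
Byte[5]=AF: continuation. acc=(acc<<6)|0x2F=0x3EF
Byte[6]=A1: continuation. acc=(acc<<6)|0x21=0xFBE1
Completed: cp=U+FBE1 (starts at byte 4)
Byte[7]=C3: 2-byte lead, need 1 cont bytes. acc=0x3
Byte[8]=95: continuation. acc=(acc<<6)|0x15=0xD5
Completed: cp=U+00D5 (starts at byte 7)
Byte[9]=EF: 3-byte lead, need 2 cont bytes. acc=0xF
Byte[10]=A2: continuation. acc=(acc<<6)|0x22=0x3E2
Byte[11]=B4: continuation. acc=(acc<<6)|0x34=0xF8B4
Completed: cp=U+F8B4 (starts at byte 9)
Byte[12]=E8: 3-byte lead, need 2 cont bytes. acc=0x8
Byte[13]=8D: continuation. acc=(acc<<6)|0x0D=0x20D
Byte[14]=BB: continuation. acc=(acc<<6)|0x3B=0x837B
Completed: cp=U+837B (starts at byte 12)
Byte[15]=CB: 2-byte lead, need 1 cont bytes. acc=0xB
Byte[16]=80: continuation. acc=(acc<<6)|0x00=0x2C0
Completed: cp=U+02C0 (starts at byte 15)
Byte[17]=E6: 3-byte lead, need 2 cont bytes. acc=0x6
Byte[18]=A3: continuation. acc=(acc<<6)|0x23=0x1A3
Byte[19]=B6: continuation. acc=(acc<<6)|0x36=0x68F6
Completed: cp=U+68F6 (starts at byte 17)

Answer: 0 4 7 9 12 15 17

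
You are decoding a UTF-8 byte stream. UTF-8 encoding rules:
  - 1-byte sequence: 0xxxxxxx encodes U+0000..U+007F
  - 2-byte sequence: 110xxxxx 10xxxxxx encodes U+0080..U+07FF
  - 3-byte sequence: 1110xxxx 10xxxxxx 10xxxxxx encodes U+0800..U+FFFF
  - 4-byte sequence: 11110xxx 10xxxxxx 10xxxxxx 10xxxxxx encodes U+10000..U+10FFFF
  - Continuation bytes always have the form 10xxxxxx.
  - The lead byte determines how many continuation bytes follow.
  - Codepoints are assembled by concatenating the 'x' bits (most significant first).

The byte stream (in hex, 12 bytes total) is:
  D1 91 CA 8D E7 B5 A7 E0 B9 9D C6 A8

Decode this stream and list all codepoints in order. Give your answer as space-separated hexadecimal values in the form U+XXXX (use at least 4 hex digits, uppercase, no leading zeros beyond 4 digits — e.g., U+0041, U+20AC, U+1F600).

Byte[0]=D1: 2-byte lead, need 1 cont bytes. acc=0x11
Byte[1]=91: continuation. acc=(acc<<6)|0x11=0x451
Completed: cp=U+0451 (starts at byte 0)
Byte[2]=CA: 2-byte lead, need 1 cont bytes. acc=0xA
Byte[3]=8D: continuation. acc=(acc<<6)|0x0D=0x28D
Completed: cp=U+028D (starts at byte 2)
Byte[4]=E7: 3-byte lead, need 2 cont bytes. acc=0x7
Byte[5]=B5: continuation. acc=(acc<<6)|0x35=0x1F5
Byte[6]=A7: continuation. acc=(acc<<6)|0x27=0x7D67
Completed: cp=U+7D67 (starts at byte 4)
Byte[7]=E0: 3-byte lead, need 2 cont bytes. acc=0x0
Byte[8]=B9: continuation. acc=(acc<<6)|0x39=0x39
Byte[9]=9D: continuation. acc=(acc<<6)|0x1D=0xE5D
Completed: cp=U+0E5D (starts at byte 7)
Byte[10]=C6: 2-byte lead, need 1 cont bytes. acc=0x6
Byte[11]=A8: continuation. acc=(acc<<6)|0x28=0x1A8
Completed: cp=U+01A8 (starts at byte 10)

Answer: U+0451 U+028D U+7D67 U+0E5D U+01A8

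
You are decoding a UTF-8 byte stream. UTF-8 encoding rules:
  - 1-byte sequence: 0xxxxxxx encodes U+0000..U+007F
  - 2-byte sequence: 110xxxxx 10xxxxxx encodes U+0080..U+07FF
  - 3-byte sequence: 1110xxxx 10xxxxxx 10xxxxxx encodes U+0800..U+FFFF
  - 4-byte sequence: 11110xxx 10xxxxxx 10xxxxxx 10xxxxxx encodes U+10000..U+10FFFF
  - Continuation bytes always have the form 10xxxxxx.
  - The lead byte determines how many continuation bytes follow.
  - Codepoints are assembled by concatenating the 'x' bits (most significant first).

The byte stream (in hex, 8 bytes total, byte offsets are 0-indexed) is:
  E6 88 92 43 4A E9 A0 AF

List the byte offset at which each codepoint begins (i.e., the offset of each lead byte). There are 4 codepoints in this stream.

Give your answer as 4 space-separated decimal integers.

Answer: 0 3 4 5

Derivation:
Byte[0]=E6: 3-byte lead, need 2 cont bytes. acc=0x6
Byte[1]=88: continuation. acc=(acc<<6)|0x08=0x188
Byte[2]=92: continuation. acc=(acc<<6)|0x12=0x6212
Completed: cp=U+6212 (starts at byte 0)
Byte[3]=43: 1-byte ASCII. cp=U+0043
Byte[4]=4A: 1-byte ASCII. cp=U+004A
Byte[5]=E9: 3-byte lead, need 2 cont bytes. acc=0x9
Byte[6]=A0: continuation. acc=(acc<<6)|0x20=0x260
Byte[7]=AF: continuation. acc=(acc<<6)|0x2F=0x982F
Completed: cp=U+982F (starts at byte 5)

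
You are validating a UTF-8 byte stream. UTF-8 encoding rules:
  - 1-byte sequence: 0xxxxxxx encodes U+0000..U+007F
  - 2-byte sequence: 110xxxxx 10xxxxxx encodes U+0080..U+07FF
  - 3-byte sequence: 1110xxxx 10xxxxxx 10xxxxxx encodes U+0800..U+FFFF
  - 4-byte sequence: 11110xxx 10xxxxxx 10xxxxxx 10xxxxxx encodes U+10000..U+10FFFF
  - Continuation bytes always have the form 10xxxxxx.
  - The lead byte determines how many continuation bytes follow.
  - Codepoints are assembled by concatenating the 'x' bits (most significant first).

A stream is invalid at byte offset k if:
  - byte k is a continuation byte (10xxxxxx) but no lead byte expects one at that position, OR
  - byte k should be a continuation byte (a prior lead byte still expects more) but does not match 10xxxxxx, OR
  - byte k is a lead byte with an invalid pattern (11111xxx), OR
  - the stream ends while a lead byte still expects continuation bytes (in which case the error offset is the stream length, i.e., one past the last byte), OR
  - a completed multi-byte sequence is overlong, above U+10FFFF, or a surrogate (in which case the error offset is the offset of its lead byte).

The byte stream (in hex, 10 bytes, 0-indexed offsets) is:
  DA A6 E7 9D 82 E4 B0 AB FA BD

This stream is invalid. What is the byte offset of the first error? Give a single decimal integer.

Byte[0]=DA: 2-byte lead, need 1 cont bytes. acc=0x1A
Byte[1]=A6: continuation. acc=(acc<<6)|0x26=0x6A6
Completed: cp=U+06A6 (starts at byte 0)
Byte[2]=E7: 3-byte lead, need 2 cont bytes. acc=0x7
Byte[3]=9D: continuation. acc=(acc<<6)|0x1D=0x1DD
Byte[4]=82: continuation. acc=(acc<<6)|0x02=0x7742
Completed: cp=U+7742 (starts at byte 2)
Byte[5]=E4: 3-byte lead, need 2 cont bytes. acc=0x4
Byte[6]=B0: continuation. acc=(acc<<6)|0x30=0x130
Byte[7]=AB: continuation. acc=(acc<<6)|0x2B=0x4C2B
Completed: cp=U+4C2B (starts at byte 5)
Byte[8]=FA: INVALID lead byte (not 0xxx/110x/1110/11110)

Answer: 8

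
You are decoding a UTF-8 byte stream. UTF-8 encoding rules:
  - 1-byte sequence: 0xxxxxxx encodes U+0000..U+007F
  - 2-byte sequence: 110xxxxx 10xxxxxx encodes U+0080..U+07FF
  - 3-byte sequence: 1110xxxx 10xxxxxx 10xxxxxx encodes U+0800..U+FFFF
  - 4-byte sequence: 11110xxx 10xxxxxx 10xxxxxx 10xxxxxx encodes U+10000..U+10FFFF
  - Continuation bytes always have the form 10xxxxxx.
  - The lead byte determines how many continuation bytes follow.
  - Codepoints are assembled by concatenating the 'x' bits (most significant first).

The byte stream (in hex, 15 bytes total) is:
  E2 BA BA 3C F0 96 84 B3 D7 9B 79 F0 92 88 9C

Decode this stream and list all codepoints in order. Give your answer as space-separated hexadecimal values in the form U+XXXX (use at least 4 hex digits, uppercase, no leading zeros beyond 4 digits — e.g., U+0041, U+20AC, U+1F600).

Byte[0]=E2: 3-byte lead, need 2 cont bytes. acc=0x2
Byte[1]=BA: continuation. acc=(acc<<6)|0x3A=0xBA
Byte[2]=BA: continuation. acc=(acc<<6)|0x3A=0x2EBA
Completed: cp=U+2EBA (starts at byte 0)
Byte[3]=3C: 1-byte ASCII. cp=U+003C
Byte[4]=F0: 4-byte lead, need 3 cont bytes. acc=0x0
Byte[5]=96: continuation. acc=(acc<<6)|0x16=0x16
Byte[6]=84: continuation. acc=(acc<<6)|0x04=0x584
Byte[7]=B3: continuation. acc=(acc<<6)|0x33=0x16133
Completed: cp=U+16133 (starts at byte 4)
Byte[8]=D7: 2-byte lead, need 1 cont bytes. acc=0x17
Byte[9]=9B: continuation. acc=(acc<<6)|0x1B=0x5DB
Completed: cp=U+05DB (starts at byte 8)
Byte[10]=79: 1-byte ASCII. cp=U+0079
Byte[11]=F0: 4-byte lead, need 3 cont bytes. acc=0x0
Byte[12]=92: continuation. acc=(acc<<6)|0x12=0x12
Byte[13]=88: continuation. acc=(acc<<6)|0x08=0x488
Byte[14]=9C: continuation. acc=(acc<<6)|0x1C=0x1221C
Completed: cp=U+1221C (starts at byte 11)

Answer: U+2EBA U+003C U+16133 U+05DB U+0079 U+1221C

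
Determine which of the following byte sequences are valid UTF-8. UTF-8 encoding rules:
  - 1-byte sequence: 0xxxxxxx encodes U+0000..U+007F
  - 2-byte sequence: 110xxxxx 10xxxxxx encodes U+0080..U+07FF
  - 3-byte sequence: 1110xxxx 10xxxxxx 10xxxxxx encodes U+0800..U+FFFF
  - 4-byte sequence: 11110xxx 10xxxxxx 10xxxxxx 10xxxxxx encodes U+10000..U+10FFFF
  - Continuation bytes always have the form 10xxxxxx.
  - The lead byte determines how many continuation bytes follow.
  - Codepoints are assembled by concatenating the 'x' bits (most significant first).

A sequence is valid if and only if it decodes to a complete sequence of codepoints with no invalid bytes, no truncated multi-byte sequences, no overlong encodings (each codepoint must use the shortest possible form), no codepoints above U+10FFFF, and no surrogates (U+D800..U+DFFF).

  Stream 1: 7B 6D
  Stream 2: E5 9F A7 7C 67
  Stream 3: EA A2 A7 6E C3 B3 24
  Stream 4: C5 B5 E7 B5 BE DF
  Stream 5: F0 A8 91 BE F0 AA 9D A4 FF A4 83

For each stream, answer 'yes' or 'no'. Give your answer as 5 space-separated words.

Answer: yes yes yes no no

Derivation:
Stream 1: decodes cleanly. VALID
Stream 2: decodes cleanly. VALID
Stream 3: decodes cleanly. VALID
Stream 4: error at byte offset 6. INVALID
Stream 5: error at byte offset 8. INVALID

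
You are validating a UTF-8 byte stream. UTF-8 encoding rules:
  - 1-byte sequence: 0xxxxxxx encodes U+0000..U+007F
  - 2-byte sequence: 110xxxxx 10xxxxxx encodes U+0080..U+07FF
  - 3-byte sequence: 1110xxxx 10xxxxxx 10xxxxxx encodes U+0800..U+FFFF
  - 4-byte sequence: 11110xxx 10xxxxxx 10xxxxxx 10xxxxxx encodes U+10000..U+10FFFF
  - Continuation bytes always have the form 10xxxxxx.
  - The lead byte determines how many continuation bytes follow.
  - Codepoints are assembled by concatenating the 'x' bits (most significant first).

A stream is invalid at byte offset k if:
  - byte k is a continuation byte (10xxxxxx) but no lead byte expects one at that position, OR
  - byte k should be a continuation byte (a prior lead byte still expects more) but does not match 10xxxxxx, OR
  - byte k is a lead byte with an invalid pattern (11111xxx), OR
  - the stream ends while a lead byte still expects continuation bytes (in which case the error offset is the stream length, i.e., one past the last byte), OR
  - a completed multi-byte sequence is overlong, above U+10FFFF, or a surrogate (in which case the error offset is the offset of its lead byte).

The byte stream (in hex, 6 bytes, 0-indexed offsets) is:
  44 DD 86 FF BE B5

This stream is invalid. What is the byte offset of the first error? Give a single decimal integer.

Byte[0]=44: 1-byte ASCII. cp=U+0044
Byte[1]=DD: 2-byte lead, need 1 cont bytes. acc=0x1D
Byte[2]=86: continuation. acc=(acc<<6)|0x06=0x746
Completed: cp=U+0746 (starts at byte 1)
Byte[3]=FF: INVALID lead byte (not 0xxx/110x/1110/11110)

Answer: 3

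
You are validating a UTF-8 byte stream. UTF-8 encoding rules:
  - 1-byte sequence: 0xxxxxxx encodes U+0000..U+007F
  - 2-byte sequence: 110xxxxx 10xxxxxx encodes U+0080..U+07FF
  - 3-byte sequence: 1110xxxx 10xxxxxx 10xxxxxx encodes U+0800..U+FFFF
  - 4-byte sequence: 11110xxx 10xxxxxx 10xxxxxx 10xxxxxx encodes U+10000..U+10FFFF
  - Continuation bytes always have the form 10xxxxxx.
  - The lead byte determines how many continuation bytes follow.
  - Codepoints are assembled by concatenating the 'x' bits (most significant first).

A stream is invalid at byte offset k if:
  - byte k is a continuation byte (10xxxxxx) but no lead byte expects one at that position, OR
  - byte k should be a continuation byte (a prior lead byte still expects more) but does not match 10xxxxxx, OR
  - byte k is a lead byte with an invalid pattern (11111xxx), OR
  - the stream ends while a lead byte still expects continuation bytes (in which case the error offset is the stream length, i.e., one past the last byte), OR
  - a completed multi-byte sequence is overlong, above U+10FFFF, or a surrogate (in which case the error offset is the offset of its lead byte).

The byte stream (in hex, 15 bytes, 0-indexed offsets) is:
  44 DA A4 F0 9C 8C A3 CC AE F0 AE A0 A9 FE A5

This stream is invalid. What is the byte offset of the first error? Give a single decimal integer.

Answer: 13

Derivation:
Byte[0]=44: 1-byte ASCII. cp=U+0044
Byte[1]=DA: 2-byte lead, need 1 cont bytes. acc=0x1A
Byte[2]=A4: continuation. acc=(acc<<6)|0x24=0x6A4
Completed: cp=U+06A4 (starts at byte 1)
Byte[3]=F0: 4-byte lead, need 3 cont bytes. acc=0x0
Byte[4]=9C: continuation. acc=(acc<<6)|0x1C=0x1C
Byte[5]=8C: continuation. acc=(acc<<6)|0x0C=0x70C
Byte[6]=A3: continuation. acc=(acc<<6)|0x23=0x1C323
Completed: cp=U+1C323 (starts at byte 3)
Byte[7]=CC: 2-byte lead, need 1 cont bytes. acc=0xC
Byte[8]=AE: continuation. acc=(acc<<6)|0x2E=0x32E
Completed: cp=U+032E (starts at byte 7)
Byte[9]=F0: 4-byte lead, need 3 cont bytes. acc=0x0
Byte[10]=AE: continuation. acc=(acc<<6)|0x2E=0x2E
Byte[11]=A0: continuation. acc=(acc<<6)|0x20=0xBA0
Byte[12]=A9: continuation. acc=(acc<<6)|0x29=0x2E829
Completed: cp=U+2E829 (starts at byte 9)
Byte[13]=FE: INVALID lead byte (not 0xxx/110x/1110/11110)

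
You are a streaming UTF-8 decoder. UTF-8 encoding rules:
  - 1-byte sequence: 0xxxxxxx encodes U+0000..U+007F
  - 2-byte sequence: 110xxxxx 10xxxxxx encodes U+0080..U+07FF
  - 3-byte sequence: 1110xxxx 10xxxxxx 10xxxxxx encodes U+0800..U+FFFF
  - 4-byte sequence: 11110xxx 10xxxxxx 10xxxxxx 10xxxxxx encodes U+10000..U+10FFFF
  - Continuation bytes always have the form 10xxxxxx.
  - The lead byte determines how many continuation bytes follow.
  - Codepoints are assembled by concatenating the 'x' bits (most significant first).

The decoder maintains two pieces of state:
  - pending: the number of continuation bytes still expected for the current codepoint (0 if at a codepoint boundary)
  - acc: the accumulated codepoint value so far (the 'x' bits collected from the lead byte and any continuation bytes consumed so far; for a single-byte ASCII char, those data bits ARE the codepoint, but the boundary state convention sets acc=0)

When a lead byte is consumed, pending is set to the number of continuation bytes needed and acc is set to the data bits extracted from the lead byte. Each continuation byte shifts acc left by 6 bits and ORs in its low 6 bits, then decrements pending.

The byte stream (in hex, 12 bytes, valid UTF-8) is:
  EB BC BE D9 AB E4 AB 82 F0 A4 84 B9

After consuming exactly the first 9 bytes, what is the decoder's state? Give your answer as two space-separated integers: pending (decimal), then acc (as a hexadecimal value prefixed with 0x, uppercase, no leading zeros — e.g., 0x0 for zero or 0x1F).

Answer: 3 0x0

Derivation:
Byte[0]=EB: 3-byte lead. pending=2, acc=0xB
Byte[1]=BC: continuation. acc=(acc<<6)|0x3C=0x2FC, pending=1
Byte[2]=BE: continuation. acc=(acc<<6)|0x3E=0xBF3E, pending=0
Byte[3]=D9: 2-byte lead. pending=1, acc=0x19
Byte[4]=AB: continuation. acc=(acc<<6)|0x2B=0x66B, pending=0
Byte[5]=E4: 3-byte lead. pending=2, acc=0x4
Byte[6]=AB: continuation. acc=(acc<<6)|0x2B=0x12B, pending=1
Byte[7]=82: continuation. acc=(acc<<6)|0x02=0x4AC2, pending=0
Byte[8]=F0: 4-byte lead. pending=3, acc=0x0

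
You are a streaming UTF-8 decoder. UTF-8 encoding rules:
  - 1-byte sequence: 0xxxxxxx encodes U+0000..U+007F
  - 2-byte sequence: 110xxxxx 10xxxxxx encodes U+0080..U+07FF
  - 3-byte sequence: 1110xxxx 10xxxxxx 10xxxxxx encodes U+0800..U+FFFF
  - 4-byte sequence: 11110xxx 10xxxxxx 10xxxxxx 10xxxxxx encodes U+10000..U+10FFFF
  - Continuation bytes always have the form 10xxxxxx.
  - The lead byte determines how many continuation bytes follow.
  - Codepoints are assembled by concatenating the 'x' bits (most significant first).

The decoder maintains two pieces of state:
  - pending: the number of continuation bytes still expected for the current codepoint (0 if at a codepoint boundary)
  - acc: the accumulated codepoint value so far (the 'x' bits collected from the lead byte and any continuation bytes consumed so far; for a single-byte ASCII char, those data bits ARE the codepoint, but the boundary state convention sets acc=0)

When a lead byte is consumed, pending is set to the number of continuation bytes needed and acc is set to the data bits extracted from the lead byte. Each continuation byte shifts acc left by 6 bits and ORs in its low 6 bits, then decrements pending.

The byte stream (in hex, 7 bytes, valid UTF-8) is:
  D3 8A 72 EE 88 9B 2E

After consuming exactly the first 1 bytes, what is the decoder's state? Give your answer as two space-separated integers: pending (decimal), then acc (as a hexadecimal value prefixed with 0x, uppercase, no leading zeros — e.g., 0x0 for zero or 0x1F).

Byte[0]=D3: 2-byte lead. pending=1, acc=0x13

Answer: 1 0x13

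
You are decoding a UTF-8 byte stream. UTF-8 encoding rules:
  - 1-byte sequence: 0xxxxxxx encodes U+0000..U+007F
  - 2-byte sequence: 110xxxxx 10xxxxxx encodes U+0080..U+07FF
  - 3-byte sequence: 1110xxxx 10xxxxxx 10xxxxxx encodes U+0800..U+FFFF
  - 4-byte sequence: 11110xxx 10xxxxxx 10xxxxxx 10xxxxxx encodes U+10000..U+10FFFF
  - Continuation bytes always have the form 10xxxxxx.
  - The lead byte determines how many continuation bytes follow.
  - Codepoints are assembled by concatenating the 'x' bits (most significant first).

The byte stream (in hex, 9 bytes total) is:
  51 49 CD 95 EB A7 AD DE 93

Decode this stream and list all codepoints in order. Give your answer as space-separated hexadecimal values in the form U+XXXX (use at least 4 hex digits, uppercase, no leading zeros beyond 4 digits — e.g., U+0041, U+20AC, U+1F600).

Byte[0]=51: 1-byte ASCII. cp=U+0051
Byte[1]=49: 1-byte ASCII. cp=U+0049
Byte[2]=CD: 2-byte lead, need 1 cont bytes. acc=0xD
Byte[3]=95: continuation. acc=(acc<<6)|0x15=0x355
Completed: cp=U+0355 (starts at byte 2)
Byte[4]=EB: 3-byte lead, need 2 cont bytes. acc=0xB
Byte[5]=A7: continuation. acc=(acc<<6)|0x27=0x2E7
Byte[6]=AD: continuation. acc=(acc<<6)|0x2D=0xB9ED
Completed: cp=U+B9ED (starts at byte 4)
Byte[7]=DE: 2-byte lead, need 1 cont bytes. acc=0x1E
Byte[8]=93: continuation. acc=(acc<<6)|0x13=0x793
Completed: cp=U+0793 (starts at byte 7)

Answer: U+0051 U+0049 U+0355 U+B9ED U+0793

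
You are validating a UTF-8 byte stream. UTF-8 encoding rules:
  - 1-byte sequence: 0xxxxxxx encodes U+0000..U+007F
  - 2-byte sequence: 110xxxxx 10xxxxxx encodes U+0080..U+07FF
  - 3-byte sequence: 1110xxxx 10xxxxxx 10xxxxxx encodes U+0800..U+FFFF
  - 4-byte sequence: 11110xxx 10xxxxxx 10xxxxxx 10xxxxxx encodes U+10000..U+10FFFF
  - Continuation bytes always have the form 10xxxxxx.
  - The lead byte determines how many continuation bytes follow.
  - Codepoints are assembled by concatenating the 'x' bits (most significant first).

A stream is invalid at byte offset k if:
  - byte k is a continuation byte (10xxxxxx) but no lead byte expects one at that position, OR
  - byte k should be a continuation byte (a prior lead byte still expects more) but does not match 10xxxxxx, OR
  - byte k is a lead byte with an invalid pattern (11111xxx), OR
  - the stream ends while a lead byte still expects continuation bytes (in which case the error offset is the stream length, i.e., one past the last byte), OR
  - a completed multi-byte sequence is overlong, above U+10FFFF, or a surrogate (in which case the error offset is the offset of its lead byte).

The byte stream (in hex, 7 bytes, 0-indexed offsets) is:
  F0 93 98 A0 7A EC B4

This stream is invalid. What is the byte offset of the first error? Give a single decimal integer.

Answer: 7

Derivation:
Byte[0]=F0: 4-byte lead, need 3 cont bytes. acc=0x0
Byte[1]=93: continuation. acc=(acc<<6)|0x13=0x13
Byte[2]=98: continuation. acc=(acc<<6)|0x18=0x4D8
Byte[3]=A0: continuation. acc=(acc<<6)|0x20=0x13620
Completed: cp=U+13620 (starts at byte 0)
Byte[4]=7A: 1-byte ASCII. cp=U+007A
Byte[5]=EC: 3-byte lead, need 2 cont bytes. acc=0xC
Byte[6]=B4: continuation. acc=(acc<<6)|0x34=0x334
Byte[7]: stream ended, expected continuation. INVALID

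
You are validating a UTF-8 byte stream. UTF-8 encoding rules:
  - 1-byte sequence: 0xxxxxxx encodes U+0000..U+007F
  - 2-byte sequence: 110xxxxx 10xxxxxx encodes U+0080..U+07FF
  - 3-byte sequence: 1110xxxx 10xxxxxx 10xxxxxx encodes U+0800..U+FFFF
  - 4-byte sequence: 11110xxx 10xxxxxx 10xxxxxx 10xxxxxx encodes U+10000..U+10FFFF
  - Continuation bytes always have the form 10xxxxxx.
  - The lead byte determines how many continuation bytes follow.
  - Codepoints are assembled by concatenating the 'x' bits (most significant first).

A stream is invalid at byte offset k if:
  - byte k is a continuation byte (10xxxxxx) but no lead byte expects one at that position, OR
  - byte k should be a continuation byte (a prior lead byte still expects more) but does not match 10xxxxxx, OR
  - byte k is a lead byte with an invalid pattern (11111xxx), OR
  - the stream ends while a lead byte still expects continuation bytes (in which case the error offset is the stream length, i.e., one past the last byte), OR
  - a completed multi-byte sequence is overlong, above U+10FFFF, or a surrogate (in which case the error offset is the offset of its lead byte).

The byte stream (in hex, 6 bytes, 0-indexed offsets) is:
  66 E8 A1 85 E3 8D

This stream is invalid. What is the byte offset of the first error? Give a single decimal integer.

Byte[0]=66: 1-byte ASCII. cp=U+0066
Byte[1]=E8: 3-byte lead, need 2 cont bytes. acc=0x8
Byte[2]=A1: continuation. acc=(acc<<6)|0x21=0x221
Byte[3]=85: continuation. acc=(acc<<6)|0x05=0x8845
Completed: cp=U+8845 (starts at byte 1)
Byte[4]=E3: 3-byte lead, need 2 cont bytes. acc=0x3
Byte[5]=8D: continuation. acc=(acc<<6)|0x0D=0xCD
Byte[6]: stream ended, expected continuation. INVALID

Answer: 6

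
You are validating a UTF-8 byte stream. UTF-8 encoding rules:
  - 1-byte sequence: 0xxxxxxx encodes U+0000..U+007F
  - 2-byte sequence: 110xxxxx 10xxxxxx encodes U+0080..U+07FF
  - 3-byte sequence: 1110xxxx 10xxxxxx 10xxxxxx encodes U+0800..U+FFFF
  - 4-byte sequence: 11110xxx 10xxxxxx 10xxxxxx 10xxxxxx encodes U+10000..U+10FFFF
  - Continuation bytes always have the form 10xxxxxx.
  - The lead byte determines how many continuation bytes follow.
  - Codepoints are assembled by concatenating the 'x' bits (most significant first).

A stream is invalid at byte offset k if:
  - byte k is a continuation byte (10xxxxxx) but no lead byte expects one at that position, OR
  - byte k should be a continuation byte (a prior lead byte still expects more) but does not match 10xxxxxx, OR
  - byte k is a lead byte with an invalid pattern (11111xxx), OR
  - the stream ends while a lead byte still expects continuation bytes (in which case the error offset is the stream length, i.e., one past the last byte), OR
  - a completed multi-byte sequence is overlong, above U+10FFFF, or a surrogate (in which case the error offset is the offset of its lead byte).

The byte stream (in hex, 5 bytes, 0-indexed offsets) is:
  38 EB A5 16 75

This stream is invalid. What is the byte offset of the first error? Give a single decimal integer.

Byte[0]=38: 1-byte ASCII. cp=U+0038
Byte[1]=EB: 3-byte lead, need 2 cont bytes. acc=0xB
Byte[2]=A5: continuation. acc=(acc<<6)|0x25=0x2E5
Byte[3]=16: expected 10xxxxxx continuation. INVALID

Answer: 3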